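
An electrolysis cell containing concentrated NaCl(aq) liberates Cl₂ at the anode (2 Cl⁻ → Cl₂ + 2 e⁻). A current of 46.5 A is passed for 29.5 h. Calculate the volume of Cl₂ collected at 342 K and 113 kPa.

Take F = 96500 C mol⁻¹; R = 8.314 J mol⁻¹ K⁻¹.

644 L

Q = I·t = 46.50 A × 106200 s = 4938000 C.
n(e⁻) = Q/F = 4938000 / 96500 = 51.17 mol.
2 electrons are transferred per Cl₂ molecule, so n(Cl₂) = 51.17 / 2 = 25.59 mol.
V = nRT/P = (25.59 × 8.314 × 342) / (113 × 10³ Pa) = 0.644 m³ = 644 L.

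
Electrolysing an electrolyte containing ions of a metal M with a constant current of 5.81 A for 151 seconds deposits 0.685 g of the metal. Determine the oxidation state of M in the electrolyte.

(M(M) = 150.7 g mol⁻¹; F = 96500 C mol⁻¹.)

+2

Q = I·t = 5.810 A × 151.00 s = 877.3 C, so n(e⁻) = 877.3/96500 = 0.009091 mol.
n(M) deposited = 0.685 / 150.7 = 0.004545 mol.
Electrons per atom = n(e⁻)/n(M) = 0.009091 / 0.004545 = 2.00 ≈ 2, so the ion is M²⁺.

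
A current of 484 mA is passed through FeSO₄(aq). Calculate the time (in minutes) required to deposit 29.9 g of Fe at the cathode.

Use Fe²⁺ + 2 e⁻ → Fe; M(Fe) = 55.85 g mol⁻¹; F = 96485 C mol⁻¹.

n(Fe) = m/M = 29.9 / 55.85 = 0.5354 mol.
Each Fe atom requires 2 electrons, so n(e⁻) = 2 × 0.5354 = 1.071 mol.
Q = n(e⁻)·F = 1.071 × 96485 = 103300 C.
t = Q/I = 103300 / 0.4840 A = 213400 s = 3560 min.

3560 min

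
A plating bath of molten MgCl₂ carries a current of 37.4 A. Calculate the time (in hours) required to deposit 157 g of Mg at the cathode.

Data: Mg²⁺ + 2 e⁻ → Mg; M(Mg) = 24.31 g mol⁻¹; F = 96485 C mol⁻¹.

9.26 h

n(Mg) = m/M = 157 / 24.31 = 6.458 mol.
Each Mg atom requires 2 electrons, so n(e⁻) = 2 × 6.458 = 12.92 mol.
Q = n(e⁻)·F = 12.92 × 96485 = 1246000 C.
t = Q/I = 1246000 / 37.40 A = 33320 s = 9.26 h.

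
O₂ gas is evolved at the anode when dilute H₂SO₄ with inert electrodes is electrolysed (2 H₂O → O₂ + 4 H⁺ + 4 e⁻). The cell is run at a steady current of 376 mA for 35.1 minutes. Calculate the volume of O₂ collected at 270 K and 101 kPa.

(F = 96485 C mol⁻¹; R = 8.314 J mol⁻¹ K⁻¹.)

Q = I·t = 0.3760 A × 2106.0 s = 791.9 C.
n(e⁻) = Q/F = 791.9 / 96485 = 0.008207 mol.
4 electrons are transferred per O₂ molecule, so n(O₂) = 0.008207 / 4 = 0.002052 mol.
V = nRT/P = (0.002052 × 8.314 × 270) / (101 × 10³ Pa) = 4.56 × 10⁻⁵ m³ = 0.0456 L.

0.0456 L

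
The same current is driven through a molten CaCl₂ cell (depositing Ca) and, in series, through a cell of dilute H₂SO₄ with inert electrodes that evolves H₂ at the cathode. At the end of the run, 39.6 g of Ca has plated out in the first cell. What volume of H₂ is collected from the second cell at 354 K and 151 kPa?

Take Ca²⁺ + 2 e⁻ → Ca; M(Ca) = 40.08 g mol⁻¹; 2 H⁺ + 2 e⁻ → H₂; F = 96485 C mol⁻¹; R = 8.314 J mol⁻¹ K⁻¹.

19.3 L

n(Ca) = 39.6 / 40.08 = 0.9880 mol, so n(e⁻) = 2 × 0.9880 = 1.976 mol.
The cells are in series, so the same 1.976 mol of electrons passes through the second cell.
2 H⁺ + 2 e⁻ → H₂ — 2 mol e⁻ per mol H₂, so n(H₂) = 1.976/2 = 0.9880 mol.
V = nRT/P = (0.9880 × 8.314 × 354) / (151 × 10³) = 0.0193 m³ = 19.3 L.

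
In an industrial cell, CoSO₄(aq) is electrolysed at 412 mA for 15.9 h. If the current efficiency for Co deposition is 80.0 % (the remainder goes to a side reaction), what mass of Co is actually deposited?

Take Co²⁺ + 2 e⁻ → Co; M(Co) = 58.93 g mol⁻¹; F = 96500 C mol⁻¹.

5.76 g

Q = I·t = 0.4120 × 57240 = 23580 C.
n(e⁻) = 23580/96500 = 0.2444 mol; theoretically n(Co) = 0.2444/2 = 0.1222 mol, m_theo = 7.201 g.
At 80.0 % efficiency, m_actual = 0.800 × 7.201 = 5.76 g.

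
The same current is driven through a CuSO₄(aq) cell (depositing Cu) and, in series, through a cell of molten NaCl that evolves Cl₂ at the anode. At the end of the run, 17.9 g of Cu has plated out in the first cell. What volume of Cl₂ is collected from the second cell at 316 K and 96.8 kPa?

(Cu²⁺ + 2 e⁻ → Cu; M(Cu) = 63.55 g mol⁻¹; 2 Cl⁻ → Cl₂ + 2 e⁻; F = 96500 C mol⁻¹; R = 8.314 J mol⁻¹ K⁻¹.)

7.64 L

n(Cu) = 17.9 / 63.55 = 0.2817 mol, so n(e⁻) = 2 × 0.2817 = 0.5633 mol.
The cells are in series, so the same 0.5633 mol of electrons passes through the second cell.
2 Cl⁻ → Cl₂ + 2 e⁻ — 2 mol e⁻ per mol Cl₂, so n(Cl₂) = 0.5633/2 = 0.2817 mol.
V = nRT/P = (0.2817 × 8.314 × 316) / (96.8 × 10³) = 0.00764 m³ = 7.64 L.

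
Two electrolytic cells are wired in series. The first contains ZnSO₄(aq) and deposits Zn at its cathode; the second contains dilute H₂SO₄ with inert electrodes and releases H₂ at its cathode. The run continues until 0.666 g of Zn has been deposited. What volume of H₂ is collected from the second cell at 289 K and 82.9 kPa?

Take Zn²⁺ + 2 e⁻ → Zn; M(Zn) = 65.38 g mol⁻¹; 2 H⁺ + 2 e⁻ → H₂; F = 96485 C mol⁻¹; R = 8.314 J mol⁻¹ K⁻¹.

0.295 L

n(Zn) = 0.666 / 65.38 = 0.01019 mol, so n(e⁻) = 2 × 0.01019 = 0.02037 mol.
The cells are in series, so the same 0.02037 mol of electrons passes through the second cell.
2 H⁺ + 2 e⁻ → H₂ — 2 mol e⁻ per mol H₂, so n(H₂) = 0.02037/2 = 0.01019 mol.
V = nRT/P = (0.01019 × 8.314 × 289) / (82.9 × 10³) = 2.95 × 10⁻⁴ m³ = 0.295 L.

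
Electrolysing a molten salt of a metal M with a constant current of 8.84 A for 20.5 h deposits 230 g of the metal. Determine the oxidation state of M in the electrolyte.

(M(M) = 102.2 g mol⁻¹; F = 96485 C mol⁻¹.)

+3

Q = I·t = 8.840 A × 73800 s = 652400 C, so n(e⁻) = 652400/96485 = 6.762 mol.
n(M) deposited = 230 / 102.2 = 2.250 mol.
Electrons per atom = n(e⁻)/n(M) = 6.762 / 2.250 = 3.00 ≈ 3, so the ion is M³⁺.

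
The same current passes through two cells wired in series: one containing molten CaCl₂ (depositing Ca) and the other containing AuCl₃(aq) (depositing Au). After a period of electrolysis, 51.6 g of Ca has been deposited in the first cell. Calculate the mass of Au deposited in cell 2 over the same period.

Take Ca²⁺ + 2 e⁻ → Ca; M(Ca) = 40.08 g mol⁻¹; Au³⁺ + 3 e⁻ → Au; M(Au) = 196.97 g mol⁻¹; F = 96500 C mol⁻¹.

169 g

n(Ca) = 51.6 / 40.08 = 1.287 mol.
Since Ca²⁺ + 2 e⁻ → Ca, n(e⁻) passed = 2 × 1.287 = 2.575 mol.
Cells in series carry the same charge, so the same 2.575 mol of electrons passes through cell 2.
Au³⁺ + 3 e⁻ → Au, so n(Au) = 2.575 / 3 = 0.8583 mol.
m(Au) = 0.8583 × 196.97 = 169 g.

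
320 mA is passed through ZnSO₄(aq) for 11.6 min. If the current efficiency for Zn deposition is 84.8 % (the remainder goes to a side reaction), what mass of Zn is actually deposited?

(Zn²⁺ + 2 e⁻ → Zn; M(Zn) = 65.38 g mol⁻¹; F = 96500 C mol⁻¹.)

Q = I·t = 0.3200 × 696.00 = 222.7 C.
n(e⁻) = 222.7/96500 = 0.002308 mol; theoretically n(Zn) = 0.002308/2 = 0.001154 mol, m_theo = 0.07545 g.
At 84.8 % efficiency, m_actual = 0.848 × 0.07545 = 0.0640 g.

0.0640 g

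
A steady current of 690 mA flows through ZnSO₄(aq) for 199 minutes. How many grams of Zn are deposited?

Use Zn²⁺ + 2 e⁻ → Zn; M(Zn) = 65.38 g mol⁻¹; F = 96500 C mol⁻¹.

2.79 g

Q = I·t = 0.6900 A × 11940 s = 8239 C.
n(e⁻) = Q/F = 8239 / 96500 = 0.08537 mol.
Zn²⁺ + 2 e⁻ → Zn, so n(Zn) = n(e⁻)/2 = 0.04269 mol.
m = n·M = 0.04269 × 65.38 = 2.79 g.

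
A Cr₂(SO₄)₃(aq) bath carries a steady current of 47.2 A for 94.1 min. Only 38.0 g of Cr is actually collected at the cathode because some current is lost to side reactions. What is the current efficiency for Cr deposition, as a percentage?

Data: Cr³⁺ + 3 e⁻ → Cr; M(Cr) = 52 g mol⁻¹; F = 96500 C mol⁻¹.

79.4 %

Q = I·t = 47.20 × 5646.0 = 266500 C; n(e⁻) = 266500/96500 = 2.762 mol.
Theoretical n(Cr) = n(e⁻)/3 = 0.9205 mol, i.e. m_theo = 0.9205 × 52 = 47.87 g.
Efficiency = m_actual / m_theo = 38.0 / 47.87 = 79.4 %.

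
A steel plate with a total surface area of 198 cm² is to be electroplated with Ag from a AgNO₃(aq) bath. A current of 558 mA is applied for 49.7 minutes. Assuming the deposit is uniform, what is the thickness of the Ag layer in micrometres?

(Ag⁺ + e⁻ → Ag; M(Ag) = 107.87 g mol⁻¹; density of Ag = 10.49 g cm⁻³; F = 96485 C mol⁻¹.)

Q = I·t = 0.5580 × 2982.0 = 1664 C; n(e⁻) = 0.01725 mol.
n(Ag) = n(e⁻)/1 = 0.01725 mol, so m = 0.01725 × 107.87 = 1.860 g.
Volume = m/ρ = 1.860 / 10.49 = 0.1773 cm³.
Thickness = V/A = 0.1773 / 198 = 8.96 × 10⁻⁴ cm = 8.96 μm.

8.96 μm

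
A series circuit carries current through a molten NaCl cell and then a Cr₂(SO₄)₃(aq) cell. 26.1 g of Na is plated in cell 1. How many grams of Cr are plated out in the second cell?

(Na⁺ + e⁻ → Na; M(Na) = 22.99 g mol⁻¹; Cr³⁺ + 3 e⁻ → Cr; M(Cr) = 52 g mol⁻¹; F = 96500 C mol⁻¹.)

19.7 g

n(Na) = 26.1 / 22.99 = 1.135 mol.
Since Na⁺ + e⁻ → Na, n(e⁻) passed = 1 × 1.135 = 1.135 mol.
Cells in series carry the same charge, so the same 1.135 mol of electrons passes through cell 2.
Cr³⁺ + 3 e⁻ → Cr, so n(Cr) = 1.135 / 3 = 0.3784 mol.
m(Cr) = 0.3784 × 52 = 19.7 g.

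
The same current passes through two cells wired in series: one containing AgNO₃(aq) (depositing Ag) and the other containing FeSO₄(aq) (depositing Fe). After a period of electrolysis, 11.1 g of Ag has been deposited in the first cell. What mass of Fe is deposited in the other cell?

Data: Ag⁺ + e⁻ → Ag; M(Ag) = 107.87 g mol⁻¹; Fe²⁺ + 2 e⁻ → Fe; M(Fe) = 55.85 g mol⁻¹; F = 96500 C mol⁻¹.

n(Ag) = 11.1 / 107.87 = 0.1029 mol.
Since Ag⁺ + e⁻ → Ag, n(e⁻) passed = 1 × 0.1029 = 0.1029 mol.
Cells in series carry the same charge, so the same 0.1029 mol of electrons passes through cell 2.
Fe²⁺ + 2 e⁻ → Fe, so n(Fe) = 0.1029 / 2 = 0.05145 mol.
m(Fe) = 0.05145 × 55.85 = 2.87 g.

2.87 g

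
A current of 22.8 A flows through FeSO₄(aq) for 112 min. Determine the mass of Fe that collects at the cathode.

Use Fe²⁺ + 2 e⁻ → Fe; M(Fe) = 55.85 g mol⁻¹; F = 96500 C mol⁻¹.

44.3 g

Q = I·t = 22.80 A × 6720.0 s = 153200 C.
n(e⁻) = Q/F = 153200 / 96500 = 1.588 mol.
Fe²⁺ + 2 e⁻ → Fe, so n(Fe) = n(e⁻)/2 = 0.7939 mol.
m = n·M = 0.7939 × 55.85 = 44.3 g.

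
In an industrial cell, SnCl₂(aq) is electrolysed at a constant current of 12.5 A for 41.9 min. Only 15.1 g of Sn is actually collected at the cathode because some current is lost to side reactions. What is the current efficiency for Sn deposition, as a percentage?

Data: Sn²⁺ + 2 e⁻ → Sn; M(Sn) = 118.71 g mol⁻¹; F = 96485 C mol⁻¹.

78.1 %

Q = I·t = 12.50 × 2514.0 = 31420 C; n(e⁻) = 31420/96485 = 0.3257 mol.
Theoretical n(Sn) = n(e⁻)/2 = 0.1628 mol, i.e. m_theo = 0.1628 × 118.71 = 19.33 g.
Efficiency = m_actual / m_theo = 15.1 / 19.33 = 78.1 %.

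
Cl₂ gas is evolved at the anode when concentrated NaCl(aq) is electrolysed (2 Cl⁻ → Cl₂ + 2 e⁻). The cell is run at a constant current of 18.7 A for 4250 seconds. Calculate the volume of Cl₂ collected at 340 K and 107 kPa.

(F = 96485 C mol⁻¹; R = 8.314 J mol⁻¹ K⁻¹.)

Q = I·t = 18.70 A × 4250.0 s = 79480 C.
n(e⁻) = Q/F = 79480 / 96485 = 0.8237 mol.
2 electrons are transferred per Cl₂ molecule, so n(Cl₂) = 0.8237 / 2 = 0.4119 mol.
V = nRT/P = (0.4119 × 8.314 × 340) / (107 × 10³ Pa) = 0.0109 m³ = 10.9 L.

10.9 L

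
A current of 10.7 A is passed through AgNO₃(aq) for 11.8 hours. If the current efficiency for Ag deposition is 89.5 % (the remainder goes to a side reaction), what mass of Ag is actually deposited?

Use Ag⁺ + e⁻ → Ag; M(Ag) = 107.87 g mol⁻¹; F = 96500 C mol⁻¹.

455 g

Q = I·t = 10.70 × 42480 = 454500 C.
n(e⁻) = 454500/96500 = 4.710 mol; theoretically n(Ag) = 4.710/1 = 4.710 mol, m_theo = 508.1 g.
At 89.5 % efficiency, m_actual = 0.895 × 508.1 = 455 g.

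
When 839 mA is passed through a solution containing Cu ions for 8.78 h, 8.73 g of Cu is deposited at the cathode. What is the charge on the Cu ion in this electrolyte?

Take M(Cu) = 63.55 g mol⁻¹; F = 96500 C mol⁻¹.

+2

Q = I·t = 0.8390 A × 31608 s = 26520 C, so n(e⁻) = 26520/96500 = 0.2748 mol.
n(Cu) deposited = 8.73 / 63.55 = 0.1374 mol.
Electrons per atom = n(e⁻)/n(Cu) = 0.2748 / 0.1374 = 2.00 ≈ 2, so the ion is Cu²⁺.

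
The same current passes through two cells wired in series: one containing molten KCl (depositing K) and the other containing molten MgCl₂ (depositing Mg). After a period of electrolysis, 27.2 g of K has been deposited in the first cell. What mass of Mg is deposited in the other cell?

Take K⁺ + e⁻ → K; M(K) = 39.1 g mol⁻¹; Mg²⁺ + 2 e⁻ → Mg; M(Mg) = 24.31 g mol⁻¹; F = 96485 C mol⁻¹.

8.46 g

n(K) = 27.2 / 39.1 = 0.6957 mol.
Since K⁺ + e⁻ → K, n(e⁻) passed = 1 × 0.6957 = 0.6957 mol.
Cells in series carry the same charge, so the same 0.6957 mol of electrons passes through cell 2.
Mg²⁺ + 2 e⁻ → Mg, so n(Mg) = 0.6957 / 2 = 0.3478 mol.
m(Mg) = 0.3478 × 24.31 = 8.46 g.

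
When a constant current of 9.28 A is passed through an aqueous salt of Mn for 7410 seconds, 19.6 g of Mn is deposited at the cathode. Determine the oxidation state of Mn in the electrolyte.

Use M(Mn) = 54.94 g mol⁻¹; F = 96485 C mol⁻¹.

Q = I·t = 9.280 A × 7410.0 s = 68760 C, so n(e⁻) = 68760/96485 = 0.7127 mol.
n(Mn) deposited = 19.6 / 54.94 = 0.3568 mol.
Electrons per atom = n(e⁻)/n(Mn) = 0.7127 / 0.3568 = 2.00 ≈ 2, so the ion is Mn²⁺.

+2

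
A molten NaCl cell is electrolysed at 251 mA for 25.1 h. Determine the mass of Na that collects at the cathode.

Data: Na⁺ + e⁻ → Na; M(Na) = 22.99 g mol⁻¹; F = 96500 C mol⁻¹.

5.40 g

Q = I·t = 0.2510 A × 90360 s = 22680 C.
n(e⁻) = Q/F = 22680 / 96500 = 0.2350 mol.
Na⁺ + e⁻ → Na, so n(Na) = n(e⁻)/1 = 0.2350 mol.
m = n·M = 0.2350 × 22.99 = 5.40 g.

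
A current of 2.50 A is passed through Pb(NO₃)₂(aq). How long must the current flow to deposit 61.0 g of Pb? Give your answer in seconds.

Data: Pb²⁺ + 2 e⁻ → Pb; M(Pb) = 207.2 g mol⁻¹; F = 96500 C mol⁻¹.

n(Pb) = m/M = 61.0 / 207.2 = 0.2944 mol.
Each Pb atom requires 2 electrons, so n(e⁻) = 2 × 0.2944 = 0.5888 mol.
Q = n(e⁻)·F = 0.5888 × 96500 = 56820 C.
t = Q/I = 56820 / 2.500 A = 22730 s.

22700 s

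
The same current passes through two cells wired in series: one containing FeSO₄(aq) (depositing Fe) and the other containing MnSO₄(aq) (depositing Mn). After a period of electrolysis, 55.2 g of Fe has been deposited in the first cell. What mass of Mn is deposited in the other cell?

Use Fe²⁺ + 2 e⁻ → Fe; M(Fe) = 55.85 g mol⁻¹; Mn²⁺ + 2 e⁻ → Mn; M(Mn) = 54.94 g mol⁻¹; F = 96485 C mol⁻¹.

n(Fe) = 55.2 / 55.85 = 0.9884 mol.
Since Fe²⁺ + 2 e⁻ → Fe, n(e⁻) passed = 2 × 0.9884 = 1.977 mol.
Cells in series carry the same charge, so the same 1.977 mol of electrons passes through cell 2.
Mn²⁺ + 2 e⁻ → Mn, so n(Mn) = 1.977 / 2 = 0.9884 mol.
m(Mn) = 0.9884 × 54.94 = 54.3 g.

54.3 g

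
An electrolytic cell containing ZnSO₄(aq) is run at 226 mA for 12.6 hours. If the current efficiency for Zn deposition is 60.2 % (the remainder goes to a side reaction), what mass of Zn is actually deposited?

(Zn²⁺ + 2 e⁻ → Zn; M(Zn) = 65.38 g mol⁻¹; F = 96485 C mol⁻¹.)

Q = I·t = 0.2260 × 45360 = 10250 C.
n(e⁻) = 10250/96485 = 0.1062 mol; theoretically n(Zn) = 0.1062/2 = 0.05312 mol, m_theo = 3.473 g.
At 60.2 % efficiency, m_actual = 0.602 × 3.473 = 2.09 g.

2.09 g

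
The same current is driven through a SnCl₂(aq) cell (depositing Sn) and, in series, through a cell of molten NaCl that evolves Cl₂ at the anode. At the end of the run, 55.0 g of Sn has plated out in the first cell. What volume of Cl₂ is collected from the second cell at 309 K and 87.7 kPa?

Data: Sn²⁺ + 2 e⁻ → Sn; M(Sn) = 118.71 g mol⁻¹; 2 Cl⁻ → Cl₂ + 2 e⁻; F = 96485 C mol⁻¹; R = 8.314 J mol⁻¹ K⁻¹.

n(Sn) = 55.0 / 118.71 = 0.4633 mol, so n(e⁻) = 2 × 0.4633 = 0.9266 mol.
The cells are in series, so the same 0.9266 mol of electrons passes through the second cell.
2 Cl⁻ → Cl₂ + 2 e⁻ — 2 mol e⁻ per mol Cl₂, so n(Cl₂) = 0.9266/2 = 0.4633 mol.
V = nRT/P = (0.4633 × 8.314 × 309) / (87.7 × 10³) = 0.0136 m³ = 13.6 L.

13.6 L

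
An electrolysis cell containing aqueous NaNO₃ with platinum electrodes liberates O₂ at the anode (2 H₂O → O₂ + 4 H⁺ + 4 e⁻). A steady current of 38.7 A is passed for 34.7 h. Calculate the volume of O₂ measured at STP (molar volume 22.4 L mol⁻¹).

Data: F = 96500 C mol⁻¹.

Q = I·t = 38.70 A × 124920 s = 4834000 C.
n(e⁻) = Q/F = 4834000 / 96500 = 50.10 mol.
4 electrons are transferred per O₂ molecule, so n(O₂) = 50.10 / 4 = 12.52 mol.
V = n × V_m = 12.52 × 22.4 = 281 L.

281 L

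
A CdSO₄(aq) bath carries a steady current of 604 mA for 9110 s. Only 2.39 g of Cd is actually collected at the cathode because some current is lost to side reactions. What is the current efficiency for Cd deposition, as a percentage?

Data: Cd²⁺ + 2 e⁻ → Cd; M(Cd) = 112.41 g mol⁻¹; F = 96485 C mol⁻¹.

74.6 %

Q = I·t = 0.6040 × 9110.0 = 5502 C; n(e⁻) = 5502/96485 = 0.05703 mol.
Theoretical n(Cd) = n(e⁻)/2 = 0.02851 mol, i.e. m_theo = 0.02851 × 112.41 = 3.205 g.
Efficiency = m_actual / m_theo = 2.39 / 3.205 = 74.6 %.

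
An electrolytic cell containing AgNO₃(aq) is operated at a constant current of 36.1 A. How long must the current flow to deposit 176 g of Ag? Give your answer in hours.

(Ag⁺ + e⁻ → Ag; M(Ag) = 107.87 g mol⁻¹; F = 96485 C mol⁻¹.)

1.21 h

n(Ag) = m/M = 176 / 107.87 = 1.632 mol.
Each Ag atom requires 1 electron, so n(e⁻) = 1 × 1.632 = 1.632 mol.
Q = n(e⁻)·F = 1.632 × 96485 = 157400 C.
t = Q/I = 157400 / 36.10 A = 4361 s = 1.21 h.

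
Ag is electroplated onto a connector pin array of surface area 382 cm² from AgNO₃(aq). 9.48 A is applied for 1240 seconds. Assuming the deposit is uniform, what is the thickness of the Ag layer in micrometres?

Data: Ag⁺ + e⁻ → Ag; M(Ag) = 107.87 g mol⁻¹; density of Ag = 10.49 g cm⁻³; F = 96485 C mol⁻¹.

32.8 μm

Q = I·t = 9.480 × 1240.0 = 11760 C; n(e⁻) = 0.1218 mol.
n(Ag) = n(e⁻)/1 = 0.1218 mol, so m = 0.1218 × 107.87 = 13.14 g.
Volume = m/ρ = 13.14 / 10.49 = 1.253 cm³.
Thickness = V/A = 1.253 / 382 = 0.00328 cm = 32.8 μm.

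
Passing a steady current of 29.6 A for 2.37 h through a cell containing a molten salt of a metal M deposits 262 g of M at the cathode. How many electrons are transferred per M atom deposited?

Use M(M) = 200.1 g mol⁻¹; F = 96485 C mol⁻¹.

2

Q = I·t = 29.60 A × 8532.0 s = 252500 C, so n(e⁻) = 252500/96485 = 2.617 mol.
n(M) deposited = 262 / 200.1 = 1.309 mol.
Electrons per atom = n(e⁻)/n(M) = 2.617 / 1.309 = 2.00 ≈ 2, so the ion is M²⁺.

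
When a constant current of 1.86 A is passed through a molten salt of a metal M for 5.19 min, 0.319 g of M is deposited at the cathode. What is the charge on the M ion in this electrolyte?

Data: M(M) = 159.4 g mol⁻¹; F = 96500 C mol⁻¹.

Q = I·t = 1.860 A × 311.40 s = 579.2 C, so n(e⁻) = 579.2/96500 = 0.006002 mol.
n(M) deposited = 0.319 / 159.4 = 0.002001 mol.
Electrons per atom = n(e⁻)/n(M) = 0.006002 / 0.002001 = 3.00 ≈ 3, so the ion is M³⁺.

+3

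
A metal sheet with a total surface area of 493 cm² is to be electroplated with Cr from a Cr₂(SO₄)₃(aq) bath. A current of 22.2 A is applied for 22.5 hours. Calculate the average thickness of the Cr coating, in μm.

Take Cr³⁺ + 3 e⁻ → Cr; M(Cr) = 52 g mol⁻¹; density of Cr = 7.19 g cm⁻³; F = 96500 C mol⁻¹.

Q = I·t = 22.20 × 81000 = 1798000 C; n(e⁻) = 18.63 mol.
n(Cr) = n(e⁻)/3 = 6.211 mol, so m = 6.211 × 52 = 323.0 g.
Volume = m/ρ = 323.0 / 7.19 = 44.92 cm³.
Thickness = V/A = 44.92 / 493 = 0.0911 cm = 911 μm.

911 μm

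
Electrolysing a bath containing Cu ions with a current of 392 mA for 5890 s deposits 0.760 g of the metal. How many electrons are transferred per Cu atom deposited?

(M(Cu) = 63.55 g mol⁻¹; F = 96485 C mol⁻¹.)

Q = I·t = 0.3920 A × 5890.0 s = 2309 C, so n(e⁻) = 2309/96485 = 0.02393 mol.
n(Cu) deposited = 0.760 / 63.55 = 0.01196 mol.
Electrons per atom = n(e⁻)/n(Cu) = 0.02393 / 0.01196 = 2.00 ≈ 2, so the ion is Cu²⁺.

2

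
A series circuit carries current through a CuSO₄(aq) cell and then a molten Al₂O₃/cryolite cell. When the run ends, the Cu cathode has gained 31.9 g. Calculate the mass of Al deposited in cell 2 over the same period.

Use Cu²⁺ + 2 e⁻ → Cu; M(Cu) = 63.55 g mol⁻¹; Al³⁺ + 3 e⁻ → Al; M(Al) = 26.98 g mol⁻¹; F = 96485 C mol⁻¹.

9.03 g

n(Cu) = 31.9 / 63.55 = 0.5020 mol.
Since Cu²⁺ + 2 e⁻ → Cu, n(e⁻) passed = 2 × 0.5020 = 1.004 mol.
Cells in series carry the same charge, so the same 1.004 mol of electrons passes through cell 2.
Al³⁺ + 3 e⁻ → Al, so n(Al) = 1.004 / 3 = 0.3346 mol.
m(Al) = 0.3346 × 26.98 = 9.03 g.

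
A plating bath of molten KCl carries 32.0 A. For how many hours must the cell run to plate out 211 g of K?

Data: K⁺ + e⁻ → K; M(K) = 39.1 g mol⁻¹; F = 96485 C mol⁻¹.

n(K) = m/M = 211 / 39.1 = 5.396 mol.
Each K atom requires 1 electron, so n(e⁻) = 1 × 5.396 = 5.396 mol.
Q = n(e⁻)·F = 5.396 × 96485 = 520700 C.
t = Q/I = 520700 / 32.00 A = 16270 s = 4.52 h.

4.52 h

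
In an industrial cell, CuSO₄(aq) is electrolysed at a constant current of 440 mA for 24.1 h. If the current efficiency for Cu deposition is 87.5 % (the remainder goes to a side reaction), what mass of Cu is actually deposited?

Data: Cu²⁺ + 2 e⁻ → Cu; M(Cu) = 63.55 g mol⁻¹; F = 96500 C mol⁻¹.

11.0 g

Q = I·t = 0.4400 × 86760 = 38170 C.
n(e⁻) = 38170/96500 = 0.3956 mol; theoretically n(Cu) = 0.3956/2 = 0.1978 mol, m_theo = 12.57 g.
At 87.5 % efficiency, m_actual = 0.875 × 12.57 = 11.0 g.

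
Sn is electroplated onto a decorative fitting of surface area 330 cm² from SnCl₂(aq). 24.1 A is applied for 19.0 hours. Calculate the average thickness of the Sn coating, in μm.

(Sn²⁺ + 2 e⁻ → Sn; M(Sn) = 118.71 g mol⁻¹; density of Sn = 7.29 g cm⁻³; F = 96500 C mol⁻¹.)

Q = I·t = 24.10 × 68400 = 1648000 C; n(e⁻) = 17.08 mol.
n(Sn) = n(e⁻)/2 = 8.541 mol, so m = 8.541 × 118.71 = 1014 g.
Volume = m/ρ = 1014 / 7.29 = 139.1 cm³.
Thickness = V/A = 139.1 / 330 = 0.421 cm = 4210 μm.

4210 μm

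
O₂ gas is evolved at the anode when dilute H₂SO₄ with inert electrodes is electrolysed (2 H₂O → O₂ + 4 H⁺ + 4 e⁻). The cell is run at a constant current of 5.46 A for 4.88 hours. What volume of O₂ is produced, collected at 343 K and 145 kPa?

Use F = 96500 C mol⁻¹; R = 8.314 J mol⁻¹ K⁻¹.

4.89 L

Q = I·t = 5.460 A × 17568 s = 95920 C.
n(e⁻) = Q/F = 95920 / 96500 = 0.9940 mol.
4 electrons are transferred per O₂ molecule, so n(O₂) = 0.9940 / 4 = 0.2485 mol.
V = nRT/P = (0.2485 × 8.314 × 343) / (145 × 10³ Pa) = 0.00489 m³ = 4.89 L.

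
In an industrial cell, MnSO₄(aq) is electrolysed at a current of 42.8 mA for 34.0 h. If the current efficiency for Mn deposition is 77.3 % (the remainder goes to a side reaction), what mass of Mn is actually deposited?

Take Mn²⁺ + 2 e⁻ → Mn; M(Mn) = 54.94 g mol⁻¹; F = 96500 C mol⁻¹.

Q = I·t = 0.04280 × 122400 = 5239 C.
n(e⁻) = 5239/96500 = 0.05429 mol; theoretically n(Mn) = 0.05429/2 = 0.02714 mol, m_theo = 1.491 g.
At 77.3 % efficiency, m_actual = 0.773 × 1.491 = 1.15 g.

1.15 g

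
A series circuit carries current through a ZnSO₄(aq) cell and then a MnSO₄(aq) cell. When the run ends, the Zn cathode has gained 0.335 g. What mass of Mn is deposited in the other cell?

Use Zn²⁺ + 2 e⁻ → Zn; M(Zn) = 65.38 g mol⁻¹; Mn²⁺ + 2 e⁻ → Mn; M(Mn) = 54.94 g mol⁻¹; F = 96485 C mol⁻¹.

n(Zn) = 0.335 / 65.38 = 0.005124 mol.
Since Zn²⁺ + 2 e⁻ → Zn, n(e⁻) passed = 2 × 0.005124 = 0.01025 mol.
Cells in series carry the same charge, so the same 0.01025 mol of electrons passes through cell 2.
Mn²⁺ + 2 e⁻ → Mn, so n(Mn) = 0.01025 / 2 = 0.005124 mol.
m(Mn) = 0.005124 × 54.94 = 0.282 g.

0.282 g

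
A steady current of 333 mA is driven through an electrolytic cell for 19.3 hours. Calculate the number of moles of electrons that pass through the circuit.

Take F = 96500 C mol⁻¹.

Q = I·t = 0.3330 A × 69480 s = 23140 C.
n(e⁻) = Q/F = 23140 / 96500 = 0.240 mol.

0.240 mol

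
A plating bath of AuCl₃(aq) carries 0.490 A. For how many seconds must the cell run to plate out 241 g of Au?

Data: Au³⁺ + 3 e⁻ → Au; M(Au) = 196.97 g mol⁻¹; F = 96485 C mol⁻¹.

7.23 × 10⁵ s

n(Au) = m/M = 241 / 196.97 = 1.224 mol.
Each Au atom requires 3 electrons, so n(e⁻) = 3 × 1.224 = 3.671 mol.
Q = n(e⁻)·F = 3.671 × 96485 = 354200 C.
t = Q/I = 354200 / 0.4900 A = 722800 s.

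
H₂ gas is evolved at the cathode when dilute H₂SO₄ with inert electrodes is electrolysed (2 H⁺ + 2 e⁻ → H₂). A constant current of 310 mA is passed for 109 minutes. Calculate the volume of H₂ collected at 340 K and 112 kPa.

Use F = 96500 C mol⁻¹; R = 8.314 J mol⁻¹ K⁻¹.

0.265 L

Q = I·t = 0.3100 A × 6540.0 s = 2027 C.
n(e⁻) = Q/F = 2027 / 96500 = 0.02101 mol.
2 electrons are transferred per H₂ molecule, so n(H₂) = 0.02101 / 2 = 0.01050 mol.
V = nRT/P = (0.01050 × 8.314 × 340) / (112 × 10³ Pa) = 2.65 × 10⁻⁴ m³ = 0.265 L.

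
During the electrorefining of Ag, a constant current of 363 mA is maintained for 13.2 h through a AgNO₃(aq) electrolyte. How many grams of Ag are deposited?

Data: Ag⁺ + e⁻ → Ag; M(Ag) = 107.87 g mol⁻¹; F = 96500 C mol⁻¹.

Q = I·t = 0.3630 A × 47520 s = 17250 C.
n(e⁻) = Q/F = 17250 / 96500 = 0.1788 mol.
Ag⁺ + e⁻ → Ag, so n(Ag) = n(e⁻)/1 = 0.1788 mol.
m = n·M = 0.1788 × 107.87 = 19.3 g.

19.3 g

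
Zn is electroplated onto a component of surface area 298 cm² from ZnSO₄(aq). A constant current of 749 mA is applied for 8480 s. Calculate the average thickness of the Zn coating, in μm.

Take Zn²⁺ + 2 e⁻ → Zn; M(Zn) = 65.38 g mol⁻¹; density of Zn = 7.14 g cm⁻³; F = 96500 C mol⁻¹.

Q = I·t = 0.7490 × 8480.0 = 6352 C; n(e⁻) = 0.06582 mol.
n(Zn) = n(e⁻)/2 = 0.03291 mol, so m = 0.03291 × 65.38 = 2.152 g.
Volume = m/ρ = 2.152 / 7.14 = 0.3013 cm³.
Thickness = V/A = 0.3013 / 298 = 0.00101 cm = 10.1 μm.

10.1 μm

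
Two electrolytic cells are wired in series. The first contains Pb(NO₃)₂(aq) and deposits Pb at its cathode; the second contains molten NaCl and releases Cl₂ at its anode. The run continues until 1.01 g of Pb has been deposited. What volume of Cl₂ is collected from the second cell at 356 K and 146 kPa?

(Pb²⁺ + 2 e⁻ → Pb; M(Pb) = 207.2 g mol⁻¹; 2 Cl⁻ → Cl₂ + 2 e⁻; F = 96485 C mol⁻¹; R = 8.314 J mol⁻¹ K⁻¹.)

0.0988 L

n(Pb) = 1.01 / 207.2 = 0.004875 mol, so n(e⁻) = 2 × 0.004875 = 0.009749 mol.
The cells are in series, so the same 0.009749 mol of electrons passes through the second cell.
2 Cl⁻ → Cl₂ + 2 e⁻ — 2 mol e⁻ per mol Cl₂, so n(Cl₂) = 0.009749/2 = 0.004875 mol.
V = nRT/P = (0.004875 × 8.314 × 356) / (146 × 10³) = 9.88 × 10⁻⁵ m³ = 0.0988 L.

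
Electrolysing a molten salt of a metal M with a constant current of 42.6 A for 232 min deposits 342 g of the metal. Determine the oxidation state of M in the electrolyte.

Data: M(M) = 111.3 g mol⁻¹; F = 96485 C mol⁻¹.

Q = I·t = 42.60 A × 13920 s = 593000 C, so n(e⁻) = 593000/96485 = 6.146 mol.
n(M) deposited = 342 / 111.3 = 3.073 mol.
Electrons per atom = n(e⁻)/n(M) = 6.146 / 3.073 = 2.00 ≈ 2, so the ion is M²⁺.

+2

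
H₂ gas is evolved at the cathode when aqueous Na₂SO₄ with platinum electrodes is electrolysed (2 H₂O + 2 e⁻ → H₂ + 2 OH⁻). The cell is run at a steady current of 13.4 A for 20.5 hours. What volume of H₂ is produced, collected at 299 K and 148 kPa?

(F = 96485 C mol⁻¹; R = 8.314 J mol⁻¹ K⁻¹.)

86.1 L

Q = I·t = 13.40 A × 73800 s = 988900 C.
n(e⁻) = Q/F = 988900 / 96485 = 10.25 mol.
2 electrons are transferred per H₂ molecule, so n(H₂) = 10.25 / 2 = 5.125 mol.
V = nRT/P = (5.125 × 8.314 × 299) / (148 × 10³ Pa) = 0.0861 m³ = 86.1 L.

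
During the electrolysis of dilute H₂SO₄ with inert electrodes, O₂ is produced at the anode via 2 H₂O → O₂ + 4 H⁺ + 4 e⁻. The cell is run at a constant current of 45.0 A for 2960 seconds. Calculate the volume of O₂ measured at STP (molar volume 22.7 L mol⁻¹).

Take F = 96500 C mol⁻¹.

7.83 L

Q = I·t = 45.00 A × 2960.0 s = 133200 C.
n(e⁻) = Q/F = 133200 / 96500 = 1.380 mol.
4 electrons are transferred per O₂ molecule, so n(O₂) = 1.380 / 4 = 0.3451 mol.
V = n × V_m = 0.3451 × 22.7 = 7.83 L.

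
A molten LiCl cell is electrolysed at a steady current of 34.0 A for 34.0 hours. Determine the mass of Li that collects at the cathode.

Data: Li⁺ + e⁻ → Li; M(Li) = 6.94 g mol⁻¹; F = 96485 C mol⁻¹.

299 g

Q = I·t = 34.00 A × 122400 s = 4162000 C.
n(e⁻) = Q/F = 4162000 / 96485 = 43.13 mol.
Li⁺ + e⁻ → Li, so n(Li) = n(e⁻)/1 = 43.13 mol.
m = n·M = 43.13 × 6.94 = 299 g.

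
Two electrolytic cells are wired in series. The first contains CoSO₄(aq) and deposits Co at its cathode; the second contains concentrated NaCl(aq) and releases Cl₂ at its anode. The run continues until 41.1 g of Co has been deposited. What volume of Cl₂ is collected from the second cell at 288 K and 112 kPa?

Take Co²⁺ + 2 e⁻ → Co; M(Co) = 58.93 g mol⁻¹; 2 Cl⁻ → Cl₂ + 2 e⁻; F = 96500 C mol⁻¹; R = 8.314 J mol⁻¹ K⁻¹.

14.9 L

n(Co) = 41.1 / 58.93 = 0.6974 mol, so n(e⁻) = 2 × 0.6974 = 1.395 mol.
The cells are in series, so the same 1.395 mol of electrons passes through the second cell.
2 Cl⁻ → Cl₂ + 2 e⁻ — 2 mol e⁻ per mol Cl₂, so n(Cl₂) = 1.395/2 = 0.6974 mol.
V = nRT/P = (0.6974 × 8.314 × 288) / (112 × 10³) = 0.0149 m³ = 14.9 L.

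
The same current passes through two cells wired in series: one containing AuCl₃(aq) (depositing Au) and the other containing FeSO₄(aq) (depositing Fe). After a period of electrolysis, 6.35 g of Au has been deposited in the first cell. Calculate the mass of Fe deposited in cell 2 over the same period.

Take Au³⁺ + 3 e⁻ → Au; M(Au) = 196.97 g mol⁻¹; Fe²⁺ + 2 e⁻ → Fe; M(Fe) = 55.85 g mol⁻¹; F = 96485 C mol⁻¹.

n(Au) = 6.35 / 196.97 = 0.03224 mol.
Since Au³⁺ + 3 e⁻ → Au, n(e⁻) passed = 3 × 0.03224 = 0.09672 mol.
Cells in series carry the same charge, so the same 0.09672 mol of electrons passes through cell 2.
Fe²⁺ + 2 e⁻ → Fe, so n(Fe) = 0.09672 / 2 = 0.04836 mol.
m(Fe) = 0.04836 × 55.85 = 2.70 g.

2.70 g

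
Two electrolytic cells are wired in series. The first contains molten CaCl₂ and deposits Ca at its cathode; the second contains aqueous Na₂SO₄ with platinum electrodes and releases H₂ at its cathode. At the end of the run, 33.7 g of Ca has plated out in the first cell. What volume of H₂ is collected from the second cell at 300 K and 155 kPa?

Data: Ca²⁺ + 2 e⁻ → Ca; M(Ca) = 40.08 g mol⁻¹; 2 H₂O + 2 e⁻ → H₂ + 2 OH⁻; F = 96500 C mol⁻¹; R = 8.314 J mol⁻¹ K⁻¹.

13.5 L

n(Ca) = 33.7 / 40.08 = 0.8408 mol, so n(e⁻) = 2 × 0.8408 = 1.682 mol.
The cells are in series, so the same 1.682 mol of electrons passes through the second cell.
2 H₂O + 2 e⁻ → H₂ + 2 OH⁻ — 2 mol e⁻ per mol H₂, so n(H₂) = 1.682/2 = 0.8408 mol.
V = nRT/P = (0.8408 × 8.314 × 300) / (155 × 10³) = 0.0135 m³ = 13.5 L.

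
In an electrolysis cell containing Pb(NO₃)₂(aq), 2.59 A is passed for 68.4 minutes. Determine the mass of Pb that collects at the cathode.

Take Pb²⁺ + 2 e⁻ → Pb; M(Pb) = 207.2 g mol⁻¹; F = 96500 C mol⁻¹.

Q = I·t = 2.590 A × 4104.0 s = 10630 C.
n(e⁻) = Q/F = 10630 / 96500 = 0.1101 mol.
Pb²⁺ + 2 e⁻ → Pb, so n(Pb) = n(e⁻)/2 = 0.05507 mol.
m = n·M = 0.05507 × 207.2 = 11.4 g.

11.4 g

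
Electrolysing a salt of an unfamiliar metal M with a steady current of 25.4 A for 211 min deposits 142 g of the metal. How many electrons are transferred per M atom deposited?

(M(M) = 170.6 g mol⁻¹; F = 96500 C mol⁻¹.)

Q = I·t = 25.40 A × 12660 s = 321600 C, so n(e⁻) = 321600/96500 = 3.332 mol.
n(M) deposited = 142 / 170.6 = 0.8324 mol.
Electrons per atom = n(e⁻)/n(M) = 3.332 / 0.8324 = 4.00 ≈ 4, so the ion is M⁴⁺.

4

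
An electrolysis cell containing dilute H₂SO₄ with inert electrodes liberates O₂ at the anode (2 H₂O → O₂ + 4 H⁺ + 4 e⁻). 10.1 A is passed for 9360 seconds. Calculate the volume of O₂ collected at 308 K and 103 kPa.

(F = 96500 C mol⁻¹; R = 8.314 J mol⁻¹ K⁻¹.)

6.09 L

Q = I·t = 10.10 A × 9360.0 s = 94540 C.
n(e⁻) = Q/F = 94540 / 96500 = 0.9796 mol.
4 electrons are transferred per O₂ molecule, so n(O₂) = 0.9796 / 4 = 0.2449 mol.
V = nRT/P = (0.2449 × 8.314 × 308) / (103 × 10³ Pa) = 0.00609 m³ = 6.09 L.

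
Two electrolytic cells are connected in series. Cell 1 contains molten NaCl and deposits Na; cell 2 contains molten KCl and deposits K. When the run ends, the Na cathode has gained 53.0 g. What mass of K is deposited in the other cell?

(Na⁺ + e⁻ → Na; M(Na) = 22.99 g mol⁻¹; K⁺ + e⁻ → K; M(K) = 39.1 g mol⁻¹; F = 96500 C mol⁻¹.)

90.1 g

n(Na) = 53.0 / 22.99 = 2.305 mol.
Since Na⁺ + e⁻ → Na, n(e⁻) passed = 1 × 2.305 = 2.305 mol.
Cells in series carry the same charge, so the same 2.305 mol of electrons passes through cell 2.
K⁺ + e⁻ → K, so n(K) = 2.305 / 1 = 2.305 mol.
m(K) = 2.305 × 39.1 = 90.1 g.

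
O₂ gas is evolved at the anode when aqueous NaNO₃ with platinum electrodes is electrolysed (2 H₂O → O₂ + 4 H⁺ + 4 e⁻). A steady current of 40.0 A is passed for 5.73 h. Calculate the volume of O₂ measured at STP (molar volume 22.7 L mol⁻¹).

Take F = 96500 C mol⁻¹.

Q = I·t = 40.00 A × 20628 s = 825100 C.
n(e⁻) = Q/F = 825100 / 96500 = 8.550 mol.
4 electrons are transferred per O₂ molecule, so n(O₂) = 8.550 / 4 = 2.138 mol.
V = n × V_m = 2.138 × 22.7 = 48.5 L.

48.5 L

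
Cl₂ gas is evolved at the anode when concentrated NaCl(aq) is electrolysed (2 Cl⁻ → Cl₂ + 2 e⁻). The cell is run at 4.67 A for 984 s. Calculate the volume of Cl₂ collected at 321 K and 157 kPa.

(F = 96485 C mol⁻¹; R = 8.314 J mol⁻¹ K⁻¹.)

Q = I·t = 4.670 A × 984.00 s = 4595 C.
n(e⁻) = Q/F = 4595 / 96485 = 0.04763 mol.
2 electrons are transferred per Cl₂ molecule, so n(Cl₂) = 0.04763 / 2 = 0.02381 mol.
V = nRT/P = (0.02381 × 8.314 × 321) / (157 × 10³ Pa) = 4.05 × 10⁻⁴ m³ = 0.405 L.

0.405 L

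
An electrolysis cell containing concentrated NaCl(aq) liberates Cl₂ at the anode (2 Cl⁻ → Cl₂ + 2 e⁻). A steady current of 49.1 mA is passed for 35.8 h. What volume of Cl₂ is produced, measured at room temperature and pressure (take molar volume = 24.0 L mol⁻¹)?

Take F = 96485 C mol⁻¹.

0.787 L

Q = I·t = 0.04910 A × 128880 s = 6328 C.
n(e⁻) = Q/F = 6328 / 96485 = 0.06559 mol.
2 electrons are transferred per Cl₂ molecule, so n(Cl₂) = 0.06559 / 2 = 0.03279 mol.
V = n × V_m = 0.03279 × 24.0 = 0.787 L.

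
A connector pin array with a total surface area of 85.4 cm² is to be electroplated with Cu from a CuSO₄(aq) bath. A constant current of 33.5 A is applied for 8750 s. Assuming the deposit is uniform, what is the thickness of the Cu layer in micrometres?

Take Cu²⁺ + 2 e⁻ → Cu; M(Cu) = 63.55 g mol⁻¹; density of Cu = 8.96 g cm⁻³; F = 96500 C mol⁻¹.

1260 μm

Q = I·t = 33.50 × 8750.0 = 293100 C; n(e⁻) = 3.038 mol.
n(Cu) = n(e⁻)/2 = 1.519 mol, so m = 1.519 × 63.55 = 96.52 g.
Volume = m/ρ = 96.52 / 8.96 = 10.77 cm³.
Thickness = V/A = 10.77 / 85.4 = 0.126 cm = 1260 μm.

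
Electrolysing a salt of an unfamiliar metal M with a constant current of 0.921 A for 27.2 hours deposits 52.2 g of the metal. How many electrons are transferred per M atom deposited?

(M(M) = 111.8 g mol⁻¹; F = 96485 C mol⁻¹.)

2

Q = I·t = 0.9210 A × 97920 s = 90180 C, so n(e⁻) = 90180/96485 = 0.9347 mol.
n(M) deposited = 52.2 / 111.8 = 0.4669 mol.
Electrons per atom = n(e⁻)/n(M) = 0.9347 / 0.4669 = 2.00 ≈ 2, so the ion is M²⁺.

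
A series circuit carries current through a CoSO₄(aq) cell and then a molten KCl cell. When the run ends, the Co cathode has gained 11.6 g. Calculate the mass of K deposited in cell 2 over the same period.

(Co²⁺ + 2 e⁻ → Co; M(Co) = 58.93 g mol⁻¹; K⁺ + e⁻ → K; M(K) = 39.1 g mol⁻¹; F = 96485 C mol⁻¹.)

n(Co) = 11.6 / 58.93 = 0.1968 mol.
Since Co²⁺ + 2 e⁻ → Co, n(e⁻) passed = 2 × 0.1968 = 0.3937 mol.
Cells in series carry the same charge, so the same 0.3937 mol of electrons passes through cell 2.
K⁺ + e⁻ → K, so n(K) = 0.3937 / 1 = 0.3937 mol.
m(K) = 0.3937 × 39.1 = 15.4 g.

15.4 g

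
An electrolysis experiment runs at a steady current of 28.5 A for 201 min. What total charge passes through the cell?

Q = I·t = 28.50 A × 12060 s = 3.44 × 10⁵ C.

3.44 × 10⁵ C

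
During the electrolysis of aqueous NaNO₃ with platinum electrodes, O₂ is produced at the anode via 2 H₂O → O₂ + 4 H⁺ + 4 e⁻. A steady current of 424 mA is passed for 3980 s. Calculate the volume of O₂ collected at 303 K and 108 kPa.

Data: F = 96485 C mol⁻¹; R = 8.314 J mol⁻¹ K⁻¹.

0.102 L

Q = I·t = 0.4240 A × 3980.0 s = 1688 C.
n(e⁻) = Q/F = 1688 / 96485 = 0.01749 mol.
4 electrons are transferred per O₂ molecule, so n(O₂) = 0.01749 / 4 = 0.004372 mol.
V = nRT/P = (0.004372 × 8.314 × 303) / (108 × 10³ Pa) = 1.02 × 10⁻⁴ m³ = 0.102 L.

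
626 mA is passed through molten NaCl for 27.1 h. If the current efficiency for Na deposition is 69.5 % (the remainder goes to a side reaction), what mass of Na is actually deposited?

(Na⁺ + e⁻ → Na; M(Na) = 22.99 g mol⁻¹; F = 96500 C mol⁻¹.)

10.1 g

Q = I·t = 0.6260 × 97560 = 61070 C.
n(e⁻) = 61070/96500 = 0.6329 mol; theoretically n(Na) = 0.6329/1 = 0.6329 mol, m_theo = 14.55 g.
At 69.5 % efficiency, m_actual = 0.695 × 14.55 = 10.1 g.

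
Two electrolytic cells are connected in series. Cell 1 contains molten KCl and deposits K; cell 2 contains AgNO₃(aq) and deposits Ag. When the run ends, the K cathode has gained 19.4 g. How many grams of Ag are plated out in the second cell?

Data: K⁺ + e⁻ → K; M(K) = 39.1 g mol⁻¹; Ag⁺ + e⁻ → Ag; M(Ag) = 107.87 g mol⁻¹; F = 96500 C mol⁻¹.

n(K) = 19.4 / 39.1 = 0.4962 mol.
Since K⁺ + e⁻ → K, n(e⁻) passed = 1 × 0.4962 = 0.4962 mol.
Cells in series carry the same charge, so the same 0.4962 mol of electrons passes through cell 2.
Ag⁺ + e⁻ → Ag, so n(Ag) = 0.4962 / 1 = 0.4962 mol.
m(Ag) = 0.4962 × 107.87 = 53.5 g.

53.5 g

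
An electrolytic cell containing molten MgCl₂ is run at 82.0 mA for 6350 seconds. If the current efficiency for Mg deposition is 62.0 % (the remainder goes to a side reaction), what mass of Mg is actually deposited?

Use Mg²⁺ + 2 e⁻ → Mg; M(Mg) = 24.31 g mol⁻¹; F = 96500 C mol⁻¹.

0.0407 g

Q = I·t = 0.08200 × 6350.0 = 520.7 C.
n(e⁻) = 520.7/96500 = 0.005396 mol; theoretically n(Mg) = 0.005396/2 = 0.002698 mol, m_theo = 0.06559 g.
At 62.0 % efficiency, m_actual = 0.620 × 0.06559 = 0.0407 g.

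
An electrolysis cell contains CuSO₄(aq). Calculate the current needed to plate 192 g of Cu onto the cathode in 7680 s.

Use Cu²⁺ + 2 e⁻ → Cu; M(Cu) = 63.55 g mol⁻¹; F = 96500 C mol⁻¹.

75.9 A

n(Cu) = 192 / 63.55 = 3.021 mol.
n(e⁻) = 2 × 3.021 = 6.042 mol.
Q = n(e⁻)·F = 6.042 × 96500 = 583100 C.
I = Q/t = 583100 / 7680.0 s = 75.9 A.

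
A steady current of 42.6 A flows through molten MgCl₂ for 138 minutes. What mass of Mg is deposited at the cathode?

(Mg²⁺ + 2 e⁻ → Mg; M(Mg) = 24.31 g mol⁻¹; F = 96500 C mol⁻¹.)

44.4 g

Q = I·t = 42.60 A × 8280.0 s = 352700 C.
n(e⁻) = Q/F = 352700 / 96500 = 3.655 mol.
Mg²⁺ + 2 e⁻ → Mg, so n(Mg) = n(e⁻)/2 = 1.828 mol.
m = n·M = 1.828 × 24.31 = 44.4 g.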